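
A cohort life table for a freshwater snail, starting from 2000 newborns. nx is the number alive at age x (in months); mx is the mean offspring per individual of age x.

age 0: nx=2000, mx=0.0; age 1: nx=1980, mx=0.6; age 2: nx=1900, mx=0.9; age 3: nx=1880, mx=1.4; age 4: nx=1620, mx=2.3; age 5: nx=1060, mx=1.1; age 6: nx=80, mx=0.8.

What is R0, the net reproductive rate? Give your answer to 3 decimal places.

5.243

lx = nx/n0 = nx/2000: 1, 0.99, 0.95, 0.94, 0.81, 0.53, 0.04
lx·mx by age: 0, 0.594, 0.855, 1.316, 1.863, 0.583, 0.032
R0 = Σ lx·mx = 5.243 → 5.243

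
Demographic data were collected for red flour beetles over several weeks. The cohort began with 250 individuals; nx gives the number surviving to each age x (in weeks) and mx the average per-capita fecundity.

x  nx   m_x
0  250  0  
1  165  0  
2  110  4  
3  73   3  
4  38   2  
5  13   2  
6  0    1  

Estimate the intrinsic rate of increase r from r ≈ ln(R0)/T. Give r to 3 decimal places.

lx = nx/n0 = nx/250: 1, 0.66, 0.44, 0.292, 0.152, 0.052, 0
R0 = Σ lx·mx = 0 + 0 + 1.76 + 0.876 + 0.304 + 0.104 + 0 = 3.044
Σ x·lx·mx = 7.884; T = 7.884/3.044 = 2.59001…
r ≈ ln(R0)/T = ln(3.044)/2.59001… = 0.42979… → 0.430

0.430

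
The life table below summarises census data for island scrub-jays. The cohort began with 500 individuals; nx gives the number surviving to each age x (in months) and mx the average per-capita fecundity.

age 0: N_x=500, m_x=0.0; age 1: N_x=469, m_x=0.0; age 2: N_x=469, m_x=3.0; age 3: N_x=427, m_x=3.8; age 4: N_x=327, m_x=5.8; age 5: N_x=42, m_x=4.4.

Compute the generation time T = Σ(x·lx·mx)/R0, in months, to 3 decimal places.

3.168

lx = nx/n0 = nx/500: 1, 0.938, 0.938, 0.854, 0.654, 0.084
lx·mx: 0, 0, 2.814, 3.2452, 3.7932, 0.3696 → R0 = 10.222
x·lx·mx: 0, 0, 5.628, 9.7356, 15.1728, 1.848 → Σ = 32.3844
T = 32.3844 / 10.222 = 3.168108… → 3.168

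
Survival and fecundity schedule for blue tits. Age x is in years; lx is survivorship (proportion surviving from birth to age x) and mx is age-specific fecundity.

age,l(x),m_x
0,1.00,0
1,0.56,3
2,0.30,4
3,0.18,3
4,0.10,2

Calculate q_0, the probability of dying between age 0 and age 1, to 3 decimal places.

0.440

q_0 = (l_0 − l_1) / l_0 = (1 − 0.56) / 1
     = 0.44 / 1 = 0.44 → 0.440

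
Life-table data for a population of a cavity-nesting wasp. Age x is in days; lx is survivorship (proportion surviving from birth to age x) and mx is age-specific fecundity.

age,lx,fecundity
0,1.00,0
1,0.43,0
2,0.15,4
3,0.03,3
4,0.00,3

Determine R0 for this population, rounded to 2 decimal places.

lx·mx by age: 0, 0, 0.6, 0.09, 0
R0 = Σ lx·mx = 0.69 → 0.69

0.69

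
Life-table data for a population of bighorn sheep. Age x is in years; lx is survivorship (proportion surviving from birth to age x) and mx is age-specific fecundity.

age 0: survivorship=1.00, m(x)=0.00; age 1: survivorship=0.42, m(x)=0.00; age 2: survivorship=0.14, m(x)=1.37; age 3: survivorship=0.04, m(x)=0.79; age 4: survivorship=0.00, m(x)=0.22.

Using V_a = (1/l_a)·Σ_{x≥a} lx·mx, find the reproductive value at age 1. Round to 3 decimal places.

0.532

lx·mx for x ≥ 1: 0, 0.1918, 0.0316, 0 → sum = 0.2234
V_1 = 0.2234 / l_1 = 0.2234 / 0.42 = 0.531905… → 0.532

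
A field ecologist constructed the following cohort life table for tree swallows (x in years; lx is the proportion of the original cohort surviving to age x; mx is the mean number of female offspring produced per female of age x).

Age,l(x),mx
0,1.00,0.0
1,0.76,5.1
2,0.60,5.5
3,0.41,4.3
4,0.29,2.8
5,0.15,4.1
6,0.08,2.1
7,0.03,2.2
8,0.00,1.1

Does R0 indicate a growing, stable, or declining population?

growing

R0 = Σ lx·mx = 0 + 3.876 + 3.3 + 1.763 + 0.812 + 0.615 + 0.168 + 0.066 + 0 = 10.6
R0 > 1, so the population is growing.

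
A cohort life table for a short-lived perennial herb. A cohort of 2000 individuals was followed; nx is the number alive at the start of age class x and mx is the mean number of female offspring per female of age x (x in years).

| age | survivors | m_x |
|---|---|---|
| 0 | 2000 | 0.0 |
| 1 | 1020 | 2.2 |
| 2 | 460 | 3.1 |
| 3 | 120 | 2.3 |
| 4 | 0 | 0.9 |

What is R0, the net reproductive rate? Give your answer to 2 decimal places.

1.97

lx = nx/n0 = nx/2000: 1, 0.51, 0.23, 0.06, 0
lx·mx by age: 0, 1.122, 0.713, 0.138, 0
R0 = Σ lx·mx = 1.973 → 1.97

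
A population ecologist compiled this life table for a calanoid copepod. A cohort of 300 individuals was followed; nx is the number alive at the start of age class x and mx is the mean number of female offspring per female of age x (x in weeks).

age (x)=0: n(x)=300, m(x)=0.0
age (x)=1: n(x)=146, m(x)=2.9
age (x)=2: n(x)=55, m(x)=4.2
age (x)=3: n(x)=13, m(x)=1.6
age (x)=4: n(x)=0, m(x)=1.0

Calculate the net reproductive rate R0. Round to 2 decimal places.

lx = nx/n0 = nx/300: 1, 0.48667…, 0.18333…, 0.04333…, 0
lx·mx by age: 0, 1.411333…, 0.77…, 0.069333…, 0
R0 = Σ lx·mx = 2.250667… → 2.25

2.25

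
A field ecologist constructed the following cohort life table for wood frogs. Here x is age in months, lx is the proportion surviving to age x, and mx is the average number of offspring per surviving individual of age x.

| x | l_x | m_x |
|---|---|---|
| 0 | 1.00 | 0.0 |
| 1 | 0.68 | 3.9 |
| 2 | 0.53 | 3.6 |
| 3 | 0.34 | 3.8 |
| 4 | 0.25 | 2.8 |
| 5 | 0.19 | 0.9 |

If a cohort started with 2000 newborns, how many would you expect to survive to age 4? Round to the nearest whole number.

500

Expected survivors = N0 · l_4 = 2000 × 0.25 = 500 → 500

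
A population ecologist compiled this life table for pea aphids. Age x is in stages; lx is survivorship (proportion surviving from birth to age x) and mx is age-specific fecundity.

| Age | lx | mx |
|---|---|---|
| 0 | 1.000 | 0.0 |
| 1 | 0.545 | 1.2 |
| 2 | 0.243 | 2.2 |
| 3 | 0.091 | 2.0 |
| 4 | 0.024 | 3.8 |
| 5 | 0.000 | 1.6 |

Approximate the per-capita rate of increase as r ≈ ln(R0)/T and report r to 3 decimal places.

0.211

R0 = Σ lx·mx = 0 + 0.654 + 0.5346 + 0.182 + 0.0912 + 0 = 1.4618
Σ x·lx·mx = 2.634; T = 2.634/1.4618 = 1.80189…
r ≈ ln(R0)/T = ln(1.4618)/1.80189… = 0.21071… → 0.211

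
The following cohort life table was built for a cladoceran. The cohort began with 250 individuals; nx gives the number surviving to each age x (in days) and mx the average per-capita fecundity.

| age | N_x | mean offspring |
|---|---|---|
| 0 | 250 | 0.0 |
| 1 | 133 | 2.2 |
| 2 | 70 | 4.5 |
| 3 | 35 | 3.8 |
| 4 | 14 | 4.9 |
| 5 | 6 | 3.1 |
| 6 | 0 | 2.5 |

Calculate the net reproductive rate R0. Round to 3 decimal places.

lx = nx/n0 = nx/250: 1, 0.532, 0.28, 0.14, 0.056, 0.024, 0
lx·mx by age: 0, 1.1704, 1.26, 0.532, 0.2744, 0.0744, 0
R0 = Σ lx·mx = 3.3112 → 3.311

3.311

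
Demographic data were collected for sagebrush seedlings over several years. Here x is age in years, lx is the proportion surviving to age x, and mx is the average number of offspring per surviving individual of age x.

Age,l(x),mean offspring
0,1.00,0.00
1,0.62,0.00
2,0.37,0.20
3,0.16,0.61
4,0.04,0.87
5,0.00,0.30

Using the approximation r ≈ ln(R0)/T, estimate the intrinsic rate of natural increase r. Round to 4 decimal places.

R0 = Σ lx·mx = 0 + 0 + 0.074 + 0.0976 + 0.0348 + 0 = 0.2064
Σ x·lx·mx = 0.58; T = 0.58/0.2064 = 2.81008…
r ≈ ln(R0)/T = ln(0.2064)/2.81008… = -0.561529… → -0.5615

-0.5615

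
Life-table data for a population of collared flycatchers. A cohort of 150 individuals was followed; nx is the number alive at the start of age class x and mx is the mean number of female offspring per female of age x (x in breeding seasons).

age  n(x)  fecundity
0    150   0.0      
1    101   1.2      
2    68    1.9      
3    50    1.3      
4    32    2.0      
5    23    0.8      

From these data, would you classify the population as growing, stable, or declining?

growing

lx = nx/n0 = nx/150: 1, 0.67333…, 0.45333…, 0.33333…, 0.21333…, 0.15333…
R0 = Σ lx·mx = 0 + 0.808… + 0.861333… + 0.433333… + 0.426667… + 0.122667… = 2.652…
R0 > 1, so the population is growing.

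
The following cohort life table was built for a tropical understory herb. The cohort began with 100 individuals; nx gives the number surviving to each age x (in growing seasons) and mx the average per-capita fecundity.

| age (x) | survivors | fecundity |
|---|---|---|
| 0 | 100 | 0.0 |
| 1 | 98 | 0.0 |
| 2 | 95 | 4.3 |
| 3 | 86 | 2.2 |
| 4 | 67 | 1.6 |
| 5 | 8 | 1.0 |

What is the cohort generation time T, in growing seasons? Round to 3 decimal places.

lx = nx/n0 = nx/100: 1, 0.98, 0.95, 0.86, 0.67, 0.08
lx·mx: 0, 0, 4.085, 1.892, 1.072, 0.08 → R0 = 7.129
x·lx·mx: 0, 0, 8.17, 5.676, 4.288, 0.4 → Σ = 18.534
T = 18.534 / 7.129 = 2.599804… → 2.600

2.600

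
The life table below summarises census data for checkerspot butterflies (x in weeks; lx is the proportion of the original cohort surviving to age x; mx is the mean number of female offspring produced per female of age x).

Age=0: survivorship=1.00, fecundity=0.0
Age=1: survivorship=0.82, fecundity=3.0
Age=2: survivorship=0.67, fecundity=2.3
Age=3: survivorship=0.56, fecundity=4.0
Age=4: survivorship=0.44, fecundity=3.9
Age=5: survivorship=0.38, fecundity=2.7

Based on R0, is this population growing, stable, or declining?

R0 = Σ lx·mx = 0 + 2.46 + 1.541 + 2.24 + 1.716 + 1.026 = 8.983
R0 > 1, so the population is growing.

growing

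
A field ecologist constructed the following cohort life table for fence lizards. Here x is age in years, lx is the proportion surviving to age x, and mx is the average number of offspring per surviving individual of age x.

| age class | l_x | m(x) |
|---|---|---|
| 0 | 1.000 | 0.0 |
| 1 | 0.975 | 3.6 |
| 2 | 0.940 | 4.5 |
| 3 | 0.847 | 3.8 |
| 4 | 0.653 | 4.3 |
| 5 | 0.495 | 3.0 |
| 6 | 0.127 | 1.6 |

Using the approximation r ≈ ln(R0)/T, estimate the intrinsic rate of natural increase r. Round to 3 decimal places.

1.020

R0 = Σ lx·mx = 0 + 3.51 + 4.23 + 3.2186 + 2.8079 + 1.485 + 0.2032 = 15.4547
Σ x·lx·mx = 41.5016; T = 41.5016/15.4547 = 2.68537…
r ≈ ln(R0)/T = ln(15.4547)/2.68537… = 1.01957… → 1.020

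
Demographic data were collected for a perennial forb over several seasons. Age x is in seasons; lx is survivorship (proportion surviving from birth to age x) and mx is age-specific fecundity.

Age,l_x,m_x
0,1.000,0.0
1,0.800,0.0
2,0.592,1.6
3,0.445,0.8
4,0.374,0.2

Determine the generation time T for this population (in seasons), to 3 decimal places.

2.367

lx·mx: 0, 0, 0.9472, 0.356, 0.0748 → R0 = 1.378
x·lx·mx: 0, 0, 1.8944, 1.068, 0.2992 → Σ = 3.2616
T = 3.2616 / 1.378 = 2.366909… → 2.367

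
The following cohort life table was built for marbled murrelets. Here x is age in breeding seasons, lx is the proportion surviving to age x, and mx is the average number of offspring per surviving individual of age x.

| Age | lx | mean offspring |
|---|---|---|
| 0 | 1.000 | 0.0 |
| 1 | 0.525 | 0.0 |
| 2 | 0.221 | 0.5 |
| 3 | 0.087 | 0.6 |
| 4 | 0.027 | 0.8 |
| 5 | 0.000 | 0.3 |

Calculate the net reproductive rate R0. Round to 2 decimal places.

0.18

lx·mx by age: 0, 0, 0.1105, 0.0522, 0.0216, 0
R0 = Σ lx·mx = 0.1843 → 0.18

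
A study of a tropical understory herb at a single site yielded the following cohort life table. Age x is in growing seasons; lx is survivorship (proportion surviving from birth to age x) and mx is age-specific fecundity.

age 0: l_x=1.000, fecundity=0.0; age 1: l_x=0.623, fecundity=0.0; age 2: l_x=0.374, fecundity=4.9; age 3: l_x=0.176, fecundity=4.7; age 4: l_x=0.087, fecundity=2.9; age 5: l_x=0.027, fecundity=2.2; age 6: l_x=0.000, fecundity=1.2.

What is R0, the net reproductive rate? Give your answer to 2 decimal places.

lx·mx by age: 0, 0, 1.8326, 0.8272, 0.2523, 0.0594, 0
R0 = Σ lx·mx = 2.9715 → 2.97

2.97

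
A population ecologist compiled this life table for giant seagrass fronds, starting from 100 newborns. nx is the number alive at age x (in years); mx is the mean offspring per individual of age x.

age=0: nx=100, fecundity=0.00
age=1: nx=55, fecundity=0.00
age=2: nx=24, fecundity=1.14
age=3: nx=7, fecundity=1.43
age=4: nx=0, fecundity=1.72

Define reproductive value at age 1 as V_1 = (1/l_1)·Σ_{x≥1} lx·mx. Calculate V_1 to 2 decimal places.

lx = nx/n0 = nx/100: 1, 0.55, 0.24, 0.07, 0
lx·mx for x ≥ 1: 0, 0.2736, 0.1001, 0 → sum = 0.3737
V_1 = 0.3737 / l_1 = 0.3737 / 0.55 = 0.679455… → 0.68

0.68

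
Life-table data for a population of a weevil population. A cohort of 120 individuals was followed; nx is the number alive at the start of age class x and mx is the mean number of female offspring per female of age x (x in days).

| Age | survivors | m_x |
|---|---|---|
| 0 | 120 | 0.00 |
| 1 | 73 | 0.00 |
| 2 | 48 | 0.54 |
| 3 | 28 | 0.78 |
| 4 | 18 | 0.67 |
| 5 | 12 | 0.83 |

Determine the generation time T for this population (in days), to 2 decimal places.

3.09

lx = nx/n0 = nx/120: 1, 0.60833…, 0.4, 0.23333…, 0.15, 0.1
lx·mx: 0, 0, 0.216, 0.182…, 0.1005, 0.083 → R0 = 0.5815…
x·lx·mx: 0, 0, 0.432, 0.546…, 0.402, 0.415 → Σ = 1.795…
T = 1.795… / 0.5815… = 3.086844… → 3.09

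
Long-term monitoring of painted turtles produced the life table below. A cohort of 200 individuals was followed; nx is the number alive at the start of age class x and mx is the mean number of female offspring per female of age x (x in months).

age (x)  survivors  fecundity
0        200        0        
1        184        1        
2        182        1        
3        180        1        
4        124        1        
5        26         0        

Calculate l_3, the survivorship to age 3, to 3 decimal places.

l_3 = n_3/n_0 = 180/200 = 0.9 → 0.900

0.900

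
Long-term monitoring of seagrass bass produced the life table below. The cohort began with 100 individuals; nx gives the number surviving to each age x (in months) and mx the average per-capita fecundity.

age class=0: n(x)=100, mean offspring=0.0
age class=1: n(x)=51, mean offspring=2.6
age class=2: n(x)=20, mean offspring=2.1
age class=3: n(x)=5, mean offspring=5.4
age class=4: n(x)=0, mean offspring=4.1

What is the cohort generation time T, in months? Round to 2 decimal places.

lx = nx/n0 = nx/100: 1, 0.51, 0.2, 0.05, 0
lx·mx: 0, 1.326, 0.42, 0.27, 0 → R0 = 2.016
x·lx·mx: 0, 1.326, 0.84, 0.81, 0 → Σ = 2.976
T = 2.976 / 2.016 = 1.47619… → 1.48

1.48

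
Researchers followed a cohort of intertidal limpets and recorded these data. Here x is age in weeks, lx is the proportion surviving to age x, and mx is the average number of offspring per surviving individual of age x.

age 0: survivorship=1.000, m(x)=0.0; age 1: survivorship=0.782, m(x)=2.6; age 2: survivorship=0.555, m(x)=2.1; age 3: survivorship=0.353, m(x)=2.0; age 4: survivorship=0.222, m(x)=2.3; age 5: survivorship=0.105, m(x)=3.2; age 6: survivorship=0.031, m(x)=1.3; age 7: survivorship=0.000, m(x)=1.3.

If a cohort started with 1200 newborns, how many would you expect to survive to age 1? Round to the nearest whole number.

938

Expected survivors = N0 · l_1 = 1200 × 0.782 = 938.4 → 938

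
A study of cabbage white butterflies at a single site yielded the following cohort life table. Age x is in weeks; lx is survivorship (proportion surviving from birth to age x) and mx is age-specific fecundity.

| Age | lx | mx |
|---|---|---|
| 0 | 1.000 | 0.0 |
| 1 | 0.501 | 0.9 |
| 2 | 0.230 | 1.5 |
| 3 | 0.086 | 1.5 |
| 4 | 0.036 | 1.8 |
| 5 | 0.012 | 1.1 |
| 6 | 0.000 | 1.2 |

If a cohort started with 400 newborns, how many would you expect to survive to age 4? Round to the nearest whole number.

Expected survivors = N0 · l_4 = 400 × 0.036 = 14.4 → 14

14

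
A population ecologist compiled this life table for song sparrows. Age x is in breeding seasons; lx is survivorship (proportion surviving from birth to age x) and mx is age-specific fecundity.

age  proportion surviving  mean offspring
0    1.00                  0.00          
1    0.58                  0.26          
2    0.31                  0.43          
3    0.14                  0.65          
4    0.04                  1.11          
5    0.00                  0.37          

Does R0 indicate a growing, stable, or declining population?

declining

R0 = Σ lx·mx = 0 + 0.1508 + 0.1333 + 0.091 + 0.0444 + 0 = 0.4195
R0 < 1, so the population is declining.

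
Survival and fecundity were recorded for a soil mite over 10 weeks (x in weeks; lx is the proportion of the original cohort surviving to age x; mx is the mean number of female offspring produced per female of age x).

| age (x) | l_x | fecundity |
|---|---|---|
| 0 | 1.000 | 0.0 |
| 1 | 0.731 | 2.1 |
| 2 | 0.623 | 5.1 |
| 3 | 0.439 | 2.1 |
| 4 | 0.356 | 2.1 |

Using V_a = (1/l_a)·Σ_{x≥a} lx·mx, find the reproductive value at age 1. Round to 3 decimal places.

8.730

lx·mx for x ≥ 1: 1.5351, 3.1773, 0.9219, 0.7476 → sum = 6.3819
V_1 = 6.3819 / l_1 = 6.3819 / 0.731 = 8.730369… → 8.730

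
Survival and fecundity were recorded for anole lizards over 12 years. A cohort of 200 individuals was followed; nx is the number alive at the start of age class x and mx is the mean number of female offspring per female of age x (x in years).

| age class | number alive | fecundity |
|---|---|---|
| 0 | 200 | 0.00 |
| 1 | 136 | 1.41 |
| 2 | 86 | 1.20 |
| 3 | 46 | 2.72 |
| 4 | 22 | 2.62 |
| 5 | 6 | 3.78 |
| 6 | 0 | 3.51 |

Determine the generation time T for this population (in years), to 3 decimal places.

2.233

lx = nx/n0 = nx/200: 1, 0.68, 0.43, 0.23, 0.11, 0.03, 0
lx·mx: 0, 0.9588, 0.516, 0.6256, 0.2882, 0.1134, 0 → R0 = 2.502
x·lx·mx: 0, 0.9588, 1.032, 1.8768, 1.1528, 0.567, 0 → Σ = 5.5874
T = 5.5874 / 2.502 = 2.233173… → 2.233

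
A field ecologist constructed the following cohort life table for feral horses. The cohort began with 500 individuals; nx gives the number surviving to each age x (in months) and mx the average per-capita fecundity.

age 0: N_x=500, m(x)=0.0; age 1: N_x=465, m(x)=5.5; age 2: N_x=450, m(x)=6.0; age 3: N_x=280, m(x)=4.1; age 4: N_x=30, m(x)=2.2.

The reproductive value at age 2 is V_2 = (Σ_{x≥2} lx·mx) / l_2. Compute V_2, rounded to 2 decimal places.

lx = nx/n0 = nx/500: 1, 0.93, 0.9, 0.56, 0.06
lx·mx for x ≥ 2: 5.4, 2.296, 0.132 → sum = 7.828
V_2 = 7.828 / l_2 = 7.828 / 0.9 = 8.697778… → 8.70

8.70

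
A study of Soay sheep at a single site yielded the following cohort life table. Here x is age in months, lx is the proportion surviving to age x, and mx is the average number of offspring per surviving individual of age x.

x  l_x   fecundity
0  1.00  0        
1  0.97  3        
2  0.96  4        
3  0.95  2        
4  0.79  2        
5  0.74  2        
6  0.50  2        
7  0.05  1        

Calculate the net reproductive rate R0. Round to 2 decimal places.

lx·mx by age: 0, 2.91, 3.84, 1.9, 1.58, 1.48, 1, 0.05
R0 = Σ lx·mx = 12.76 → 12.76

12.76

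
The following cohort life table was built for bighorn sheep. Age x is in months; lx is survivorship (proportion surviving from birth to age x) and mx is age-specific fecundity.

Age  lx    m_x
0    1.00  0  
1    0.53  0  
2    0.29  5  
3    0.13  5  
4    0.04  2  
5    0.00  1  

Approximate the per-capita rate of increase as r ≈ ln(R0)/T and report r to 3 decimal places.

R0 = Σ lx·mx = 0 + 0 + 1.45 + 0.65 + 0.08 + 0 = 2.18
Σ x·lx·mx = 5.17; T = 5.17/2.18 = 2.37156…
r ≈ ln(R0)/T = ln(2.18)/2.37156… = 0.32861… → 0.329

0.329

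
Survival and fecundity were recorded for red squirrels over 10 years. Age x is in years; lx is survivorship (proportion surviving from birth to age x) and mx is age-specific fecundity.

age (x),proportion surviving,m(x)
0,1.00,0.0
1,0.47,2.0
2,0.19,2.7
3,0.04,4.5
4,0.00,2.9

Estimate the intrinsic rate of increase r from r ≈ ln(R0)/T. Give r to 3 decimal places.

0.320

R0 = Σ lx·mx = 0 + 0.94 + 0.513 + 0.18 + 0 = 1.633
Σ x·lx·mx = 2.506; T = 2.506/1.633 = 1.5346…
r ≈ ln(R0)/T = ln(1.633)/1.5346… = 0.31957… → 0.320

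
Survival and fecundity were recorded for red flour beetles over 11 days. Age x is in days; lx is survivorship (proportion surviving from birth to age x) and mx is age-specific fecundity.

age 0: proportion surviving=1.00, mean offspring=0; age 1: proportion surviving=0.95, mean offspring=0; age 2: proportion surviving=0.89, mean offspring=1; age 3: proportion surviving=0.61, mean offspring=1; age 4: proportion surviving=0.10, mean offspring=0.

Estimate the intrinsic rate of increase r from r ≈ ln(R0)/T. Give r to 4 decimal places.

0.1685

R0 = Σ lx·mx = 0 + 0 + 0.89 + 0.61 + 0 = 1.5
Σ x·lx·mx = 3.61; T = 3.61/1.5 = 2.40667…
r ≈ ln(R0)/T = ln(1.5)/2.40667… = 0.168476… → 0.1685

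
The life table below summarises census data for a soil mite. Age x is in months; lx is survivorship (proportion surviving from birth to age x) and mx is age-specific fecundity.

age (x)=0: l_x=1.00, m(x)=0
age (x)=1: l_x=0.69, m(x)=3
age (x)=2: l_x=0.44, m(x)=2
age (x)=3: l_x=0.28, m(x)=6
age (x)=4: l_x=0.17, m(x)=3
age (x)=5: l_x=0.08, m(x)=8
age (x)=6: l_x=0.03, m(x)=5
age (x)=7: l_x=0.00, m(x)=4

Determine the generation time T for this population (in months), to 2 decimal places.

2.53

lx·mx: 0, 2.07, 0.88, 1.68, 0.51, 0.64, 0.15, 0 → R0 = 5.93
x·lx·mx: 0, 2.07, 1.76, 5.04, 2.04, 3.2, 0.9, 0 → Σ = 15.01
T = 15.01 / 5.93 = 2.531197… → 2.53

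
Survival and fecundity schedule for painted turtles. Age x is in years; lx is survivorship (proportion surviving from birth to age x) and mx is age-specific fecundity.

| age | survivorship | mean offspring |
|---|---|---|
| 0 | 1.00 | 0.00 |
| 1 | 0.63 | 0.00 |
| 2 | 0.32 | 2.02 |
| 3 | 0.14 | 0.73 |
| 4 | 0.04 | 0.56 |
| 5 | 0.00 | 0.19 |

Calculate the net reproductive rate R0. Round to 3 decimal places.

lx·mx by age: 0, 0, 0.6464, 0.1022, 0.0224, 0
R0 = Σ lx·mx = 0.771 → 0.771

0.771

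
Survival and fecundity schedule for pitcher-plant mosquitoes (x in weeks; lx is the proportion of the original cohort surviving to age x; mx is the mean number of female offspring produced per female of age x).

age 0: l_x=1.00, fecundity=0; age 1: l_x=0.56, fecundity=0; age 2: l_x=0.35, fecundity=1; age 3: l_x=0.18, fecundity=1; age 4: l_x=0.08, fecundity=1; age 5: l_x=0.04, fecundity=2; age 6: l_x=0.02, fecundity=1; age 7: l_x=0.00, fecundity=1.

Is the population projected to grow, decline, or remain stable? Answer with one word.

R0 = Σ lx·mx = 0 + 0 + 0.35 + 0.18 + 0.08 + 0.08 + 0.02 + 0 = 0.71
R0 < 1, so the population is declining.

declining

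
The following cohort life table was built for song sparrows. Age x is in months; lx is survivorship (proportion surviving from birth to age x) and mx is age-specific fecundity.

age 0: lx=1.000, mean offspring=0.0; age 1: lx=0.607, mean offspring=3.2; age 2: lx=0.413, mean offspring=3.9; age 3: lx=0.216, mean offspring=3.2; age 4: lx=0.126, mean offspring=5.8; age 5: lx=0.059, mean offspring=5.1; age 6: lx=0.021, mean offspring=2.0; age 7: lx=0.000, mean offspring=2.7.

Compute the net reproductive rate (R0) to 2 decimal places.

5.32

lx·mx by age: 0, 1.9424, 1.6107, 0.6912, 0.7308, 0.3009, 0.042, 0
R0 = Σ lx·mx = 5.318 → 5.32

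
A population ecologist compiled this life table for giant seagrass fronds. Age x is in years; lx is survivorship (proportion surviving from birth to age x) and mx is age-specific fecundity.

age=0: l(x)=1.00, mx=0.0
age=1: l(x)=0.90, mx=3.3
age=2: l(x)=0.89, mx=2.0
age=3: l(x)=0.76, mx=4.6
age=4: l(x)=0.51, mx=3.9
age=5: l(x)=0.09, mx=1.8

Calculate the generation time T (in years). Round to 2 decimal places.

2.48

lx·mx: 0, 2.97, 1.78, 3.496, 1.989, 0.162 → R0 = 10.397
x·lx·mx: 0, 2.97, 3.56, 10.488, 7.956, 0.81 → Σ = 25.784
T = 25.784 / 10.397 = 2.479946… → 2.48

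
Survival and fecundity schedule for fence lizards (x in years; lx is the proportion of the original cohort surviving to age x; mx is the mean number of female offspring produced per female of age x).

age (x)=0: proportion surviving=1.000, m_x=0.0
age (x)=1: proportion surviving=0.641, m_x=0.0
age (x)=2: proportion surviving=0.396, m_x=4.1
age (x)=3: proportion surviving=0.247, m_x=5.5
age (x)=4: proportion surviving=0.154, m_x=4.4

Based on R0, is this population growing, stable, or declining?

growing

R0 = Σ lx·mx = 0 + 0 + 1.6236 + 1.3585 + 0.6776 = 3.6597
R0 > 1, so the population is growing.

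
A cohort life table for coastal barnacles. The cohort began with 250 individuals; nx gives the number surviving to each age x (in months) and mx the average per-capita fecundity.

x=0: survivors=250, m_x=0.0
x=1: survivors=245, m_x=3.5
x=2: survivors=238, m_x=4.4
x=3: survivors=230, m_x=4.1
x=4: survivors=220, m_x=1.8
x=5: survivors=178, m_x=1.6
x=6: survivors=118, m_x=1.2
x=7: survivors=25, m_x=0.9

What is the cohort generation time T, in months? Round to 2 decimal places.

lx = nx/n0 = nx/250: 1, 0.98, 0.952, 0.92, 0.88, 0.712, 0.472, 0.1
lx·mx: 0, 3.43, 4.1888, 3.772, 1.584, 1.1392, 0.5664, 0.09 → R0 = 14.7704
x·lx·mx: 0, 3.43, 8.3776, 11.316, 6.336, 5.696, 3.3984, 0.63 → Σ = 39.184
T = 39.184 / 14.7704 = 2.652873… → 2.65

2.65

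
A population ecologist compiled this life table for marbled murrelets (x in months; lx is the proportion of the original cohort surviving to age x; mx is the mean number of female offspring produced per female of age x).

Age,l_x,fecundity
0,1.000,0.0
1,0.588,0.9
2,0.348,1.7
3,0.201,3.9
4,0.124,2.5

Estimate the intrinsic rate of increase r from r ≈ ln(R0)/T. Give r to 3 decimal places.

R0 = Σ lx·mx = 0 + 0.5292 + 0.5916 + 0.7839 + 0.31 = 2.2147
Σ x·lx·mx = 5.3041; T = 5.3041/2.2147 = 2.39495…
r ≈ ln(R0)/T = ln(2.2147)/2.39495… = 0.332… → 0.332

0.332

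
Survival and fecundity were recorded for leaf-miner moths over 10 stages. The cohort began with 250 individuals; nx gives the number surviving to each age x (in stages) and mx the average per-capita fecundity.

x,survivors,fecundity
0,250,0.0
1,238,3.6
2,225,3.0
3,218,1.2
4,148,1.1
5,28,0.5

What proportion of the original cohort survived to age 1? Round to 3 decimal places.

l_1 = n_1/n_0 = 238/250 = 0.952 → 0.952

0.952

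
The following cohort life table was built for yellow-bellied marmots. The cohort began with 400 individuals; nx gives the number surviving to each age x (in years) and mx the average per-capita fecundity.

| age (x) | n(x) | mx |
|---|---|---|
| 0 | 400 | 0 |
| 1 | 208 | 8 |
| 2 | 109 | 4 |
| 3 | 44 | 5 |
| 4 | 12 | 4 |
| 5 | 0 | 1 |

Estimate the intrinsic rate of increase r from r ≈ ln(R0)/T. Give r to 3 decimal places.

1.243

lx = nx/n0 = nx/400: 1, 0.52, 0.2725, 0.11, 0.03, 0
R0 = Σ lx·mx = 0 + 4.16 + 1.09 + 0.55 + 0.12 + 0 = 5.92
Σ x·lx·mx = 8.47; T = 8.47/5.92 = 1.43074…
r ≈ ln(R0)/T = ln(5.92)/1.43074… = 1.24295… → 1.243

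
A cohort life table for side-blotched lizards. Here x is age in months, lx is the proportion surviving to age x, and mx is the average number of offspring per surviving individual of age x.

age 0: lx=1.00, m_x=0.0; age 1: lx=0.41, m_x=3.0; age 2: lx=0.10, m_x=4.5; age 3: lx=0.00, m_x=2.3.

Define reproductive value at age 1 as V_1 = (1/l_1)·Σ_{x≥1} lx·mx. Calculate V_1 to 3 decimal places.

lx·mx for x ≥ 1: 1.23, 0.45, 0 → sum = 1.68
V_1 = 1.68 / l_1 = 1.68 / 0.41 = 4.097561… → 4.098

4.098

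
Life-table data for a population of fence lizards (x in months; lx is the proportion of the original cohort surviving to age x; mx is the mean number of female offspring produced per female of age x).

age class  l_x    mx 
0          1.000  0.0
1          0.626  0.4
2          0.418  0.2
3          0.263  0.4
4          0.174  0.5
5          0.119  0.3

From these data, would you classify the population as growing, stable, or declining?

declining

R0 = Σ lx·mx = 0 + 0.2504 + 0.0836 + 0.1052 + 0.087 + 0.0357 = 0.5619
R0 < 1, so the population is declining.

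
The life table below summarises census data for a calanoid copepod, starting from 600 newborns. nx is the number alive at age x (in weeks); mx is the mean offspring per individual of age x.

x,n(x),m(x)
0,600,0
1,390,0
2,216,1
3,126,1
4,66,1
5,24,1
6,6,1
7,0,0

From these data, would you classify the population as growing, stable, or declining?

lx = nx/n0 = nx/600: 1, 0.65, 0.36, 0.21, 0.11, 0.04, 0.01, 0
R0 = Σ lx·mx = 0 + 0 + 0.36 + 0.21 + 0.11 + 0.04 + 0.01 + 0 = 0.73
R0 < 1, so the population is declining.

declining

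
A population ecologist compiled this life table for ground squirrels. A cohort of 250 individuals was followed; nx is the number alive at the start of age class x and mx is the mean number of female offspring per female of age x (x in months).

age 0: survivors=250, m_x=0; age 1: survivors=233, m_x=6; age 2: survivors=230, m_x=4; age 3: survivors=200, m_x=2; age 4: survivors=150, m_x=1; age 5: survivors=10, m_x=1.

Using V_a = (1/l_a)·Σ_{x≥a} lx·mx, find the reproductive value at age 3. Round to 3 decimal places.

2.800

lx = nx/n0 = nx/250: 1, 0.932, 0.92, 0.8, 0.6, 0.04
lx·mx for x ≥ 3: 1.6, 0.6, 0.04 → sum = 2.24
V_3 = 2.24 / l_3 = 2.24 / 0.8 = 2.8 → 2.800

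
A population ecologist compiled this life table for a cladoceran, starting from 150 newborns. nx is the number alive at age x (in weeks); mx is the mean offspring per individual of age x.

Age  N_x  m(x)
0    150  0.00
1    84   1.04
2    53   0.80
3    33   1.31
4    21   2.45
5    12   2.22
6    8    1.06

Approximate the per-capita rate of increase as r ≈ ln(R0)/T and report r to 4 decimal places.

0.2058

lx = nx/n0 = nx/150: 1, 0.56, 0.35333…, 0.22, 0.14, 0.08, 0.05333…
R0 = Σ lx·mx = 0 + 0.5824 + 0.28267… + 0.2882 + 0.343 + 0.1776 + 0.05653… = 1.7304…
Σ x·lx·mx = 4.611533…; T = 4.611533…/1.7304… = 2.66501…
r ≈ ln(R0)/T = ln(1.7304…)/2.66501… = 0.20576… → 0.2058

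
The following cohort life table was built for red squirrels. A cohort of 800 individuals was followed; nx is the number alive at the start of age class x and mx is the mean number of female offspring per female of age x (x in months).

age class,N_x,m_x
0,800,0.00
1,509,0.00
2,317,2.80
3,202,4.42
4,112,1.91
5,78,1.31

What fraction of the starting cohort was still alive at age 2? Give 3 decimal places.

l_2 = n_2/n_0 = 317/800 = 0.39625 → 0.396

0.396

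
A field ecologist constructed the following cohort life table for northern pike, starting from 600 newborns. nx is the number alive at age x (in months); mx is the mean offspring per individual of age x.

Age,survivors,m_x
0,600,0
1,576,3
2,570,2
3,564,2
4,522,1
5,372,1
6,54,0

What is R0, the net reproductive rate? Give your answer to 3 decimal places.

8.150

lx = nx/n0 = nx/600: 1, 0.96, 0.95, 0.94, 0.87, 0.62, 0.09
lx·mx by age: 0, 2.88, 1.9, 1.88, 0.87, 0.62, 0
R0 = Σ lx·mx = 8.15 → 8.150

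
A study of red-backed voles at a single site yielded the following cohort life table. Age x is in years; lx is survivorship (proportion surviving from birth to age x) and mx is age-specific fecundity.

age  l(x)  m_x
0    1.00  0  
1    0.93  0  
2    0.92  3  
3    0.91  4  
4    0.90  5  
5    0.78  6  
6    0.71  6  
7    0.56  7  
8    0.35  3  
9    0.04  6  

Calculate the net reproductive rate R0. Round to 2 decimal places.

lx·mx by age: 0, 0, 2.76, 3.64, 4.5, 4.68, 4.26, 3.92, 1.05, 0.24
R0 = Σ lx·mx = 25.05 → 25.05

25.05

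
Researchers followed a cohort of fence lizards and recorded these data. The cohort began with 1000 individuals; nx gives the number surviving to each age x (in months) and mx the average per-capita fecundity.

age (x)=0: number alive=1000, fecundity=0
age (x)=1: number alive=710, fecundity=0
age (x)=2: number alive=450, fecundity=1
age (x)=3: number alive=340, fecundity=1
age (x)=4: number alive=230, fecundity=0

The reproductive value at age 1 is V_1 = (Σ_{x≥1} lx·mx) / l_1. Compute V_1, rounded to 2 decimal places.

lx = nx/n0 = nx/1000: 1, 0.71, 0.45, 0.34, 0.23
lx·mx for x ≥ 1: 0, 0.45, 0.34, 0 → sum = 0.79
V_1 = 0.79 / l_1 = 0.79 / 0.71 = 1.112676… → 1.11

1.11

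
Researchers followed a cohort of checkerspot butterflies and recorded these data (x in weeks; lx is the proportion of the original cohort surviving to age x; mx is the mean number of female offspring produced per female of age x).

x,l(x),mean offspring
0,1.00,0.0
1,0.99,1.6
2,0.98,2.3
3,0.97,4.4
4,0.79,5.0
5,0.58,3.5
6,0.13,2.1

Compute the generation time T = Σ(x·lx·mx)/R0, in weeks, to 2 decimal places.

lx·mx: 0, 1.584, 2.254, 4.268, 3.95, 2.03, 0.273 → R0 = 14.359
x·lx·mx: 0, 1.584, 4.508, 12.804, 15.8, 10.15, 1.638 → Σ = 46.484
T = 46.484 / 14.359 = 3.237273… → 3.24

3.24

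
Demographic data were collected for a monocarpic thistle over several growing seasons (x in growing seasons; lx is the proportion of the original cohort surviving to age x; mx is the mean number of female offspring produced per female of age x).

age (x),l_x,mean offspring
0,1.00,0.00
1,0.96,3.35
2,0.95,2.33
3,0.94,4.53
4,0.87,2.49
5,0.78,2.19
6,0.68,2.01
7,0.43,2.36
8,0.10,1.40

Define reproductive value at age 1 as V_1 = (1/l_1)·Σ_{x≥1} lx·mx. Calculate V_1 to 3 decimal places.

lx·mx for x ≥ 1: 3.216, 2.2135, 4.2582, 2.1663, 1.7082, 1.3668, 1.0148, 0.14 → sum = 16.0838
V_1 = 16.0838 / l_1 = 16.0838 / 0.96 = 16.753958… → 16.754

16.754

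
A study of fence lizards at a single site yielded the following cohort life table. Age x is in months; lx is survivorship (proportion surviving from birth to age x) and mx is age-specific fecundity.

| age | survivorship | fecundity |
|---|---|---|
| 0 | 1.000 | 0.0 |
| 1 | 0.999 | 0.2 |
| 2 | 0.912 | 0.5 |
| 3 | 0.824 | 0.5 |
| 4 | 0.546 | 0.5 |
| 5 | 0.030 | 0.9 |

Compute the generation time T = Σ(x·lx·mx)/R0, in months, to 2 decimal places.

lx·mx: 0, 0.1998, 0.456, 0.412, 0.273, 0.027 → R0 = 1.3678
x·lx·mx: 0, 0.1998, 0.912, 1.236, 1.092, 0.135 → Σ = 3.5748
T = 3.5748 / 1.3678 = 2.61354… → 2.61

2.61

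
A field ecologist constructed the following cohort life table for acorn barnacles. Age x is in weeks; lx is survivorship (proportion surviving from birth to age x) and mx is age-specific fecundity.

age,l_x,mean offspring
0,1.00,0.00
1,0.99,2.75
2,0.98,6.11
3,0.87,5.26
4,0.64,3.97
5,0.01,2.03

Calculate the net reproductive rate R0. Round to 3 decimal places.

lx·mx by age: 0, 2.7225, 5.9878, 4.5762, 2.5408, 0.0203
R0 = Σ lx·mx = 15.8476 → 15.848

15.848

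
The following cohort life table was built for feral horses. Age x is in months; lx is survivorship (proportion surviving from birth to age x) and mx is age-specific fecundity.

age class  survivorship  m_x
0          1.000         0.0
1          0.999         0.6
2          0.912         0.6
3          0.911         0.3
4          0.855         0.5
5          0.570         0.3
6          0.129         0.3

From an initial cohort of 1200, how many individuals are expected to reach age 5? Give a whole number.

Expected survivors = N0 · l_5 = 1200 × 0.570 = 684 → 684

684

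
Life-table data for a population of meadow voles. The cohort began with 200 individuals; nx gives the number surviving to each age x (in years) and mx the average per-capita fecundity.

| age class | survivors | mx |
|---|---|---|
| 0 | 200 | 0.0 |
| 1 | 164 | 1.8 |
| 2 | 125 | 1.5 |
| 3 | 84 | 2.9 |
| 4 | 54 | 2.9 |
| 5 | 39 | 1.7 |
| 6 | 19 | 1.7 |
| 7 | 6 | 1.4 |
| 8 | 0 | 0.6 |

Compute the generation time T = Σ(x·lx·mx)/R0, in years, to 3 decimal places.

2.638

lx = nx/n0 = nx/200: 1, 0.82, 0.625, 0.42, 0.27, 0.195, 0.095, 0.03, 0
lx·mx: 0, 1.476, 0.9375, 1.218, 0.783, 0.3315, 0.1615, 0.042, 0 → R0 = 4.9495
x·lx·mx: 0, 1.476, 1.875, 3.654, 3.132, 1.6575, 0.969, 0.294, 0 → Σ = 13.0575
T = 13.0575 / 4.9495 = 2.638145… → 2.638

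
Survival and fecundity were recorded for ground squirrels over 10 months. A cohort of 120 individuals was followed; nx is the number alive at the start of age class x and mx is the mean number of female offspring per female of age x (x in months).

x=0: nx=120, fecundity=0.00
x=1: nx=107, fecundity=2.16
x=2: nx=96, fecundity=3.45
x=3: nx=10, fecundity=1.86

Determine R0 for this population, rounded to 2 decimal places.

4.84

lx = nx/n0 = nx/120: 1, 0.89167…, 0.8, 0.08333…
lx·mx by age: 0, 1.926…, 2.76, 0.155…
R0 = Σ lx·mx = 4.841… → 4.84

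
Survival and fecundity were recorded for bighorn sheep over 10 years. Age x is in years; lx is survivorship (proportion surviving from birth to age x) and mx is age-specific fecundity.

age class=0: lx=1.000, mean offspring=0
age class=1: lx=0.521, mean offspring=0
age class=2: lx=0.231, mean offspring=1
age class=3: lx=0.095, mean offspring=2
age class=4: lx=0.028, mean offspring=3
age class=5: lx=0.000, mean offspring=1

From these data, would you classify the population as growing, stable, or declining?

declining

R0 = Σ lx·mx = 0 + 0 + 0.231 + 0.19 + 0.084 + 0 = 0.505
R0 < 1, so the population is declining.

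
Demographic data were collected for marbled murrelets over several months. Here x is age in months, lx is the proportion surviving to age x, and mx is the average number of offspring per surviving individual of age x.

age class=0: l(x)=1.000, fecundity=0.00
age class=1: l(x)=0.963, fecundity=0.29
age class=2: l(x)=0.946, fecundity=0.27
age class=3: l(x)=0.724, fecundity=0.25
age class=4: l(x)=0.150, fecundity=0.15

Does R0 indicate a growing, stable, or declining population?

declining

R0 = Σ lx·mx = 0 + 0.27927 + 0.25542 + 0.181 + 0.0225 = 0.73819
R0 < 1, so the population is declining.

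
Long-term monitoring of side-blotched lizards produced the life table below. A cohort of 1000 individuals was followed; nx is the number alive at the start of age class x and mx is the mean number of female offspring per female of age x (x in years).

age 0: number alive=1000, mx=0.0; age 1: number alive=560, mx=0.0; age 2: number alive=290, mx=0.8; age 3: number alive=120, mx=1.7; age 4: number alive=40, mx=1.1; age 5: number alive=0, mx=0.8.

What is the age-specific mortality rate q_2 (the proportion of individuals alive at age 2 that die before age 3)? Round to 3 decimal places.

lx = nx/n0 = nx/1000: 1, 0.56, 0.29, 0.12, 0.04, 0
q_2 = (l_2 − l_3) / l_2 = (0.29 − 0.12) / 0.29
     = 0.17 / 0.29 = 0.586207… → 0.586

0.586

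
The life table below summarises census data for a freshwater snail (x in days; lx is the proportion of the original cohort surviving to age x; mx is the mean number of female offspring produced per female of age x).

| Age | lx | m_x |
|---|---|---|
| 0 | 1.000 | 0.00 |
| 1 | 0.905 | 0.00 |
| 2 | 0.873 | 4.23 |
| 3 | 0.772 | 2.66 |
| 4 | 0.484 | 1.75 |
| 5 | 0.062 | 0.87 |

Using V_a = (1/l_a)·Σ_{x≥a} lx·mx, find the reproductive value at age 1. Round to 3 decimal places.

7.345

lx·mx for x ≥ 1: 0, 3.69279, 2.05352, 0.847, 0.05394 → sum = 6.64725
V_1 = 6.64725 / l_1 = 6.64725 / 0.905 = 7.345028… → 7.345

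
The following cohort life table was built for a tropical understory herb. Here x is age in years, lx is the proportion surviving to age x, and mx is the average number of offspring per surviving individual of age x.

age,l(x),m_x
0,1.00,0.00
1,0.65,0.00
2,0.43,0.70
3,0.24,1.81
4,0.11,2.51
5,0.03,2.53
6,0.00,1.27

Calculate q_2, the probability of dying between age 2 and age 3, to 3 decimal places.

q_2 = (l_2 − l_3) / l_2 = (0.43 − 0.24) / 0.43
     = 0.19 / 0.43 = 0.44186… → 0.442

0.442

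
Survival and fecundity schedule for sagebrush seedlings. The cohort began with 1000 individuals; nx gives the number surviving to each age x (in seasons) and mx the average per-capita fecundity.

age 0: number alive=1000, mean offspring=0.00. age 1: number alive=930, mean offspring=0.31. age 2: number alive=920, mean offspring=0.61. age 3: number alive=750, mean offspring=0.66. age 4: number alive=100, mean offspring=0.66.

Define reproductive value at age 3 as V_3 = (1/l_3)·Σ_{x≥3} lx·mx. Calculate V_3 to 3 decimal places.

lx = nx/n0 = nx/1000: 1, 0.93, 0.92, 0.75, 0.1
lx·mx for x ≥ 3: 0.495, 0.066 → sum = 0.561
V_3 = 0.561 / l_3 = 0.561 / 0.75 = 0.748 → 0.748

0.748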